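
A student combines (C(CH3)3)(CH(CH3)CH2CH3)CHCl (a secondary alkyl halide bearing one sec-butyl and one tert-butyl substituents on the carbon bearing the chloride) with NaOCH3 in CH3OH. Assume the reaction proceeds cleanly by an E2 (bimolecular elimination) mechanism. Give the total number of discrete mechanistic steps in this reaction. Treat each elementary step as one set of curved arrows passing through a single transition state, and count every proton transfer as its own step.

1

Step 1: Concerted anti-periplanar elimination: CH3O⁻ abstracts a β-H while Cl⁻ leaves, and the C–H electrons become the new C=C π bond — all in a single transition state.
Total: 1 elementary step.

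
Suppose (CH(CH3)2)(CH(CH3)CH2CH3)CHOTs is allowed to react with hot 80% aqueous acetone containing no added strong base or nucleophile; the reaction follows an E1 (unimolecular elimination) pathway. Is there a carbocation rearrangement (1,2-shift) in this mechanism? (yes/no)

yes

The first-formed carbocation is secondary.
The adjacent sec-butyl carbon already bears 2 other carbon substituents and has a hydrogen to migrate; after a 1,2-hydride shift from that carbon the positive charge sits on a tertiary centre.
Tertiary is more stable than secondary, so the shift occurs.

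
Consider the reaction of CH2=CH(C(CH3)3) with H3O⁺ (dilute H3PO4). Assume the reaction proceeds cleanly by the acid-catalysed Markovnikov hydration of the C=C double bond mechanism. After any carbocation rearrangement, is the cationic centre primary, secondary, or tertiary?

Step 1: The π electrons of the C=C bond attack a proton of H3O⁺; Markovnikov addition places the new C–H on the less-substituted alkene carbon, so the positive charge ends up on the more-substituted carbon — a secondary carbocation. H2O is released.
Step 2: A 1,2-methyl shift from the adjacent tert-butyl carbon moves the positive charge from the secondary centre to an adjacent carbon, generating a more stable tertiary carbocation.
The cation rearranges from secondary to tertiary via a 1,2-methyl shift from the adjacent tert-butyl carbon; the tertiary cation is what reacts next.

tertiary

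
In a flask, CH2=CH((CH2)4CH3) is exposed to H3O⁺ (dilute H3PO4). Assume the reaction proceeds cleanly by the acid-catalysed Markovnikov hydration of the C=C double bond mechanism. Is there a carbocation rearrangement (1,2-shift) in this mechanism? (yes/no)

The first-formed carbocation is secondary.
No single 1,2-shift to an adjacent carbon would produce a more-substituted cation than the one already present, so no rearrangement occurs.

no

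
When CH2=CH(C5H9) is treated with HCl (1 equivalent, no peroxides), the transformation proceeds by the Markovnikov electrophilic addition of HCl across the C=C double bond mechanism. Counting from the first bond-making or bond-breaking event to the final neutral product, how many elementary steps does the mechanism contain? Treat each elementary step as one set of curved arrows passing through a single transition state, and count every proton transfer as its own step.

Step 1: Electrophilic addition begins with the π(C=C) electrons forming a bond to the proton of HCl. Following Markovnikov's rule, the resulting cation is secondary. The H–Cl bond breaks heterolytically, releasing Cl⁻.
Step 2: A 1,2-hydride shift from the adjacent cyclopentyl carbon moves the positive charge from the secondary centre to an adjacent carbon, generating a more stable tertiary carbocation.
Step 3: Cl⁻ captures the cation: a lone pair on Cl⁻ fills the empty p orbital, producing the alkyl halide product.
Total: 3 elementary steps.

3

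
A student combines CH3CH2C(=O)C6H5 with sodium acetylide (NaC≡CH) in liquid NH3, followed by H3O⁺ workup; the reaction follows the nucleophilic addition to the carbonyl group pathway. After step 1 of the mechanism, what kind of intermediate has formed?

tetrahedral alkoxide intermediate

Step 1: A lone pair / filled orbital on HC≡C⁻ attacks the electrophilic carbonyl carbon; the π(C=O) electrons shift onto oxygen, producing a tetrahedral alkoxide intermediate.
After step 1 the species present is a tetrahedral alkoxide intermediate.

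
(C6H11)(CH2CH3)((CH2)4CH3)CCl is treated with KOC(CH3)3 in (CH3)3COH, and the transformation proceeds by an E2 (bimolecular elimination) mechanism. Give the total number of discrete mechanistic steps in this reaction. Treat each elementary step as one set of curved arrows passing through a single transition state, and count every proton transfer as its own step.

1

Step 1: In one step, (CH3)3CO⁻ pulls off a β-proton, the C–Cl bond cleaves, and a C=C double bond forms between the α- and β-carbons (E2, anti elimination).
Total: 1 elementary step.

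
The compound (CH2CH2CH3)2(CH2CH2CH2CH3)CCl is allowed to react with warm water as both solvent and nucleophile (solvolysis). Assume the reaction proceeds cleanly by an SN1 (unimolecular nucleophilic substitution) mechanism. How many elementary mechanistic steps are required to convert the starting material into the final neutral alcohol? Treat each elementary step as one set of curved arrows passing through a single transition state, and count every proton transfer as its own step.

3

Step 1: Ionisation: the C–Cl σ-bond cleaves heterolytically; both bonding electrons depart with Cl⁻, leaving a tertiary carbocation at the α-carbon.
(No 1,2-shift: no single shift to an adjacent carbon would give a more stable cation.)
Step 2: Nucleophilic capture: the oxygen of H2O bonds to the cationic carbon, producing an oxonium-ion intermediate.
Step 3: Proton transfer from the O–H of the oxonium ion to a solvent molecule delivers the neutral alcohol.
Total: 3 elementary steps.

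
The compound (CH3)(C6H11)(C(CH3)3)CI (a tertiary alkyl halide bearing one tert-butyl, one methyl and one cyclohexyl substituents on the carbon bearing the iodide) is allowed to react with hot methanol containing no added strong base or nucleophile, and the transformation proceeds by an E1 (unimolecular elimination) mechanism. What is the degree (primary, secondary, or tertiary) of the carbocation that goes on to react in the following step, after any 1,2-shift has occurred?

tertiary

Step 1: The C–I bond breaks with both electrons going to the iodide; I⁻ leaves and a tertiary carbocation remains.
No single 1,2-shift to an adjacent carbon would give a more-substituted cation, so no rearrangement occurs.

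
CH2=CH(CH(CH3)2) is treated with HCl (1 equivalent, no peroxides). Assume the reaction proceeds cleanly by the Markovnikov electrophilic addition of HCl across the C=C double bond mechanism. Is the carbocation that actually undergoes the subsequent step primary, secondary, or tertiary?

tertiary

Step 1: Protonation of the alkene by HCl: the π bond acts as the nucleophile and picks up H⁺, giving the more stable (Markovnikov) secondary carbocation. The H–Cl bond breaks heterolytically, releasing Cl⁻.
Step 2: A 1,2-hydride shift from the adjacent isopropyl carbon moves the positive charge from the secondary centre to an adjacent carbon, generating a more stable tertiary carbocation.
The cation rearranges from secondary to tertiary via a 1,2-hydride shift from the adjacent isopropyl carbon; the tertiary cation is what reacts next.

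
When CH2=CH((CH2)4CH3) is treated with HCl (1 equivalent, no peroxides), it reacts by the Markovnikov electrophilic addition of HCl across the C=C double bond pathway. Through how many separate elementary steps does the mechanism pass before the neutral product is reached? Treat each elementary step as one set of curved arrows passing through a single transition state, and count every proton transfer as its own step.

Step 1: The π electrons of the C=C bond attack a proton of HCl; Markovnikov addition places the new C–H on the less-substituted alkene carbon, so the positive charge ends up on the more-substituted carbon — a secondary carbocation. The H–Cl bond breaks heterolytically, releasing Cl⁻.
(No 1,2-shift: no single shift to an adjacent carbon would give a more stable cation.)
Step 2: Nucleophilic attack by Cl⁻ on the carbocation completes the addition, giving R–Cl.
Total: 2 elementary steps.

2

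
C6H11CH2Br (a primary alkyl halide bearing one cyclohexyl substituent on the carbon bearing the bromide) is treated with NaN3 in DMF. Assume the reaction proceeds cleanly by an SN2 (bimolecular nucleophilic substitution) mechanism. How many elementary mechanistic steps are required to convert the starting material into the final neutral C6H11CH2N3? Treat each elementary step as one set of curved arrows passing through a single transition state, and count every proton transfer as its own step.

Step 1: Backside attack by N3⁻ on the carbon bearing the bromide: the new C–N bond forms as the C–Br bond breaks, with Walden inversion at carbon.
Total: 1 elementary step.

1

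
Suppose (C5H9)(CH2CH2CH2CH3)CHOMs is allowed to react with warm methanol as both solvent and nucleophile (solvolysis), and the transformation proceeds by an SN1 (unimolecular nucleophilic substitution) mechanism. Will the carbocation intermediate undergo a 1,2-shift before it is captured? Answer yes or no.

The first-formed carbocation is secondary.
The adjacent cyclopentyl carbon already bears 2 other carbon substituents and has a hydrogen to migrate; after a 1,2-hydride shift from that carbon the positive charge sits on a tertiary centre.
Tertiary is more stable than secondary, so the shift occurs.

yes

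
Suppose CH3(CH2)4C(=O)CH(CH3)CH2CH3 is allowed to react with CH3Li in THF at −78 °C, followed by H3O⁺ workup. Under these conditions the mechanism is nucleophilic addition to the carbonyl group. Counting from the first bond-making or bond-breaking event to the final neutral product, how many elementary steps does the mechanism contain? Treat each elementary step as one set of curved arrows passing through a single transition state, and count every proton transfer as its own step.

Step 1: the carbanion-like carbon of CH3Li attacks the sp² carbonyl carbon; the C=O π bond breaks and the electrons end up as a lone pair on the alkoxide oxygen of the tetrahedral intermediate.
Step 2: On H3O⁺ workup the alkoxide oxygen is protonated, giving an alcohol.
Total: 2 elementary steps.

2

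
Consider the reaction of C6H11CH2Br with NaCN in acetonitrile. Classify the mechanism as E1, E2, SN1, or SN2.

Conditions: a primary substrate with a strong nucleophile in the polar aprotic solvent acetonitrile.
These conditions are the textbook signature of the SN2 pathway.
An unhindered substrate with a strong nucleophile in a polar aprotic solvent favours one-step backside displacement.

SN2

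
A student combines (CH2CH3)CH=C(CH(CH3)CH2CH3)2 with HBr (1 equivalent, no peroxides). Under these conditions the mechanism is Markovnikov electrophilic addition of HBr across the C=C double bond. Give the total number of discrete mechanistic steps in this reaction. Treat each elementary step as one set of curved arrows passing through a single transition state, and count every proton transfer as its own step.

Step 1: The π electrons of the C=C bond attack a proton of HBr; Markovnikov addition places the new C–H on the less-substituted alkene carbon, so the positive charge ends up on the more-substituted carbon — a tertiary carbocation. The H–Br bond breaks heterolytically, releasing Br⁻.
(No 1,2-shift: no single shift to an adjacent carbon would give a more stable cation.)
Step 2: Br⁻ captures the cation: a lone pair on Br⁻ fills the empty p orbital, producing the alkyl halide product.
Total: 2 elementary steps.

2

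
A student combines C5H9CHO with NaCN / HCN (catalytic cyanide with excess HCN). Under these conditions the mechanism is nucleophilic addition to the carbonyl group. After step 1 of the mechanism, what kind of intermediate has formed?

Step 1: Nucleophilic addition: CN⁻ adds to the carbonyl carbon, pushing the π(C=O) electron pair onto oxygen and giving a tetrahedral alkoxide.
After step 1 the species present is a tetrahedral alkoxide intermediate.

tetrahedral alkoxide intermediate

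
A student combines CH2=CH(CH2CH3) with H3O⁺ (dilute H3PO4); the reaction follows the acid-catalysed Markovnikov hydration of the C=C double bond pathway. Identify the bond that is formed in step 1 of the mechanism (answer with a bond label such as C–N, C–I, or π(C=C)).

C–H

Step 1: Protonation of the alkene by H3O⁺: the π bond acts as the nucleophile and picks up H⁺, giving the more stable (Markovnikov) secondary carbocation. H2O is released.
The bond formed in this step is the C–H bond.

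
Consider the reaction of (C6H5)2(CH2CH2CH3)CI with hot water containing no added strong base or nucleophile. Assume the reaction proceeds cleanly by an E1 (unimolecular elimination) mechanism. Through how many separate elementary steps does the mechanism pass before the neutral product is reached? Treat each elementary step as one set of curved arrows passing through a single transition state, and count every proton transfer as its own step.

Step 1: The C–I bond breaks with both electrons going to the iodide; I⁻ leaves and a tertiary carbocation remains.
(No 1,2-shift: no single shift to an adjacent carbon would give a more stable cation.)
Step 2: A water molecule (solvent) deprotonates a β-carbon; as the C–H bond breaks, those electrons form the new alkene π bond.
Total: 2 elementary steps.

2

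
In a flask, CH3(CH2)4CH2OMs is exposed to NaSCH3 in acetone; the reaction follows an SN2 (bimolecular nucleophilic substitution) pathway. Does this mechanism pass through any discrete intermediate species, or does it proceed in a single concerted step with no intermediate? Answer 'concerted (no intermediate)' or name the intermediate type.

CH3S⁻ attacks the back face of the α-carbon while MsO⁻ departs with the C–O bonding pair — a single concerted displacement through a pentacoordinate transition state.
All bond changes occur in one transition state; no discrete intermediate is formed.

concerted (no intermediate)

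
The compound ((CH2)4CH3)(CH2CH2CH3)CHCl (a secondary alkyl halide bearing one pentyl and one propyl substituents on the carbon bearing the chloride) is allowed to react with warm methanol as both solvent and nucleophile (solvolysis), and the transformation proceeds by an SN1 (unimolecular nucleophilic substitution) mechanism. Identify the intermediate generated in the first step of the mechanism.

secondary carbocation

Step 1: Rate-determining heterolysis of the C–Cl bond gives Cl⁻ and a secondary carbocation.
After step 1 the species present is a secondary carbocation.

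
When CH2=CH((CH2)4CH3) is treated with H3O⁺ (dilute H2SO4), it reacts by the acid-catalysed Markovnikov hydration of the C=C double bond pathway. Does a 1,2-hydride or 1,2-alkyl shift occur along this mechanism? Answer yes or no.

no

The first-formed carbocation is secondary.
No single 1,2-shift to an adjacent carbon would produce a more-substituted cation than the one already present, so no rearrangement occurs.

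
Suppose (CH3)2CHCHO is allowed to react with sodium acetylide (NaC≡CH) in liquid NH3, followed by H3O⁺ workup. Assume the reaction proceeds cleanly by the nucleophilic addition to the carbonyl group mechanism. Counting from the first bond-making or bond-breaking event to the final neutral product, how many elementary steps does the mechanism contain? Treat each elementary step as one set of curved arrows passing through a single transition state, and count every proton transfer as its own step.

Step 1: Nucleophilic addition: HC≡C⁻ adds to the carbonyl carbon, pushing the π(C=O) electron pair onto oxygen and giving a tetrahedral alkoxide.
Step 2: On H3O⁺ workup the alkoxide oxygen is protonated, giving a propargyl alcohol.
Total: 2 elementary steps.

2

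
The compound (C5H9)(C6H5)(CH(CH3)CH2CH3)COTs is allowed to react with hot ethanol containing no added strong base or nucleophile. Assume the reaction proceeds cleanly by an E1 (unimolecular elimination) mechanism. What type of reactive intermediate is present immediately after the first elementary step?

tertiary carbocation

Step 1: The C–O bond breaks with both electrons going to the tosylate; TsO⁻ leaves and a tertiary carbocation remains.
After step 1 the species present is a tertiary carbocation.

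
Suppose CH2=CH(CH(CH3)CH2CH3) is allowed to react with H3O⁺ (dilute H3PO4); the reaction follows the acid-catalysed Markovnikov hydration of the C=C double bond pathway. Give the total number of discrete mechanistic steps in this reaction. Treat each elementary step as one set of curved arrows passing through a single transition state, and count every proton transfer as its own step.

4

Step 1: Protonation of the alkene by H3O⁺: the π bond acts as the nucleophile and picks up H⁺, giving the more stable (Markovnikov) secondary carbocation. H2O is released.
Step 2: Carbocation rearrangement: a 1,2-hydride shift from the adjacent sec-butyl carbon converts the initially-formed secondary cation into the more stable tertiary cation.
Step 3: Water acts as the nucleophile: an oxygen lone pair bonds to the cationic carbon, giving an oxonium-ion intermediate.
Step 4: Proton transfer from the O–H of the oxonium ion to H2O completes the catalytic cycle and yields the alcohol.
Total: 4 elementary steps.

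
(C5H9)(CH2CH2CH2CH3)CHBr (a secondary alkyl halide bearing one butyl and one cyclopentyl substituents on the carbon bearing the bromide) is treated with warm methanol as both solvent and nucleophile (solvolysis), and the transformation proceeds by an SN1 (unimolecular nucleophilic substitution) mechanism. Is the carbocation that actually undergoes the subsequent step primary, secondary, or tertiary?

tertiary

Step 1: Unassisted departure of Br⁻ (taking the C–Br bonding pair) generates a secondary carbocation.
Step 2: A 1,2-hydride shift from the adjacent cyclopentyl carbon moves the positive charge from the secondary centre to an adjacent carbon, generating a more stable tertiary carbocation.
The cation rearranges from secondary to tertiary via a 1,2-hydride shift from the adjacent cyclopentyl carbon; the tertiary cation is what reacts next.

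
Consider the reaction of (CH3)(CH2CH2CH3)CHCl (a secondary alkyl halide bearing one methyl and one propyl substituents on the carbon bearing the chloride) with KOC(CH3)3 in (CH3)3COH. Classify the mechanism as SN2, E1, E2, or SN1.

Conditions: a strong/bulky base with a secondary substrate bearing a β-hydrogen.
These conditions are the textbook signature of the E2 pathway.
A strong (often hindered) base removes a β-H in concert with loss of the leaving group — bimolecular elimination.

E2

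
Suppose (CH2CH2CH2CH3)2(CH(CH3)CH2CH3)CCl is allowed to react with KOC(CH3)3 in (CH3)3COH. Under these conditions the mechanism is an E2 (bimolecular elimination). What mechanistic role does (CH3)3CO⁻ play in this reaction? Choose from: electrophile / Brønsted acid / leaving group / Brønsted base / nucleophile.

Brønsted base

Step 1: The strong base (CH3)3CO⁻ removes a β-hydrogen; in the same concerted event the electrons of the breaking C–H bond form the new π(C=C) bond and the C–Cl σ-bond breaks, expelling Cl⁻. Anti-periplanar geometry; one transition state.
(CH3)3CO⁻ accepts a proton in a proton-transfer step — a Brønsted base.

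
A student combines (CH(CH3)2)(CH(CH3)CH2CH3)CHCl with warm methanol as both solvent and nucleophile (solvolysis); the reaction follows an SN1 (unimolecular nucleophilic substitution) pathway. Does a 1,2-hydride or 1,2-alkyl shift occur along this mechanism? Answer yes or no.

yes

The first-formed carbocation is secondary.
The adjacent sec-butyl carbon already bears 2 other carbon substituents and has a hydrogen to migrate; after a 1,2-hydride shift from that carbon the positive charge sits on a tertiary centre.
Tertiary is more stable than secondary, so the shift occurs.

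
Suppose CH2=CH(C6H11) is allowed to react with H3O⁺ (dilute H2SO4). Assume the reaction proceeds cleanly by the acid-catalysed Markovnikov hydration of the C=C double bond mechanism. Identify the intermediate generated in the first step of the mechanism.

secondary carbocation

Step 1: The π electrons of the C=C bond attack a proton of H3O⁺; Markovnikov addition places the new C–H on the less-substituted alkene carbon, so the positive charge ends up on the more-substituted carbon — a secondary carbocation. H2O is released.
After step 1 the species present is a secondary carbocation.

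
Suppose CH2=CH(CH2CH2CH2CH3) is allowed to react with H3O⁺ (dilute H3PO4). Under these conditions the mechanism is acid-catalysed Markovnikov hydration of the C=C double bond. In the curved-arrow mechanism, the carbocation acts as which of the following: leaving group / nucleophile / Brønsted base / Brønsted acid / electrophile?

Step 2: Nucleophilic capture of the cation by H2O produces the protonated alcohol (an oxonium ion).
The carbocation accepts an electron pair into an empty or π* orbital — it is the electrophile.

electrophile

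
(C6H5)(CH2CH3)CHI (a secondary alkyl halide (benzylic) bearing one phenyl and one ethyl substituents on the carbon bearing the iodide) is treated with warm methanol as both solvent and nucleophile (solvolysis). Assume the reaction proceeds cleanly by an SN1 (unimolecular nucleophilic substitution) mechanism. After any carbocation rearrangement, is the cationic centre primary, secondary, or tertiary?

secondary

Step 1: Ionisation: the C–I σ-bond cleaves heterolytically; both bonding electrons depart with I⁻, leaving a secondary carbocation at the α-carbon.
No single 1,2-shift to an adjacent carbon would give a more-substituted cation, so no rearrangement occurs.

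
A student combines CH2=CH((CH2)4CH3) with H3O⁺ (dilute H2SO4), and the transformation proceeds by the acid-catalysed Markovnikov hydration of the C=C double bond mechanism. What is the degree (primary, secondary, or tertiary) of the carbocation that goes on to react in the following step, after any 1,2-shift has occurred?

Step 1: The π electrons of the C=C bond attack a proton of H3O⁺; Markovnikov addition places the new C–H on the less-substituted alkene carbon, so the positive charge ends up on the more-substituted carbon — a secondary carbocation. H2O is released.
No single 1,2-shift to an adjacent carbon would give a more-substituted cation, so no rearrangement occurs.

secondary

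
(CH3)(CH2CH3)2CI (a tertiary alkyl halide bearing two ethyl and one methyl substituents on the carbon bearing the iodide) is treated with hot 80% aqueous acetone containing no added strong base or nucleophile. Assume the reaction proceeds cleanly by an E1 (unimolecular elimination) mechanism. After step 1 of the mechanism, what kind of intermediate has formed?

Step 1: The C–I bond breaks with both electrons going to the iodide; I⁻ leaves and a tertiary carbocation remains.
After step 1 the species present is a tertiary carbocation.

tertiary carbocation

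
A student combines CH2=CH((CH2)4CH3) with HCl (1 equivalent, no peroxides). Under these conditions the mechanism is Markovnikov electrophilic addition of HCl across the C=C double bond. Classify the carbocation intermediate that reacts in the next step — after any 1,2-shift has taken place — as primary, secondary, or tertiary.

secondary

Step 1: Protonation of the alkene by HCl: the π bond acts as the nucleophile and picks up H⁺, giving the more stable (Markovnikov) secondary carbocation. The H–Cl bond breaks heterolytically, releasing Cl⁻.
No single 1,2-shift to an adjacent carbon would give a more-substituted cation, so no rearrangement occurs.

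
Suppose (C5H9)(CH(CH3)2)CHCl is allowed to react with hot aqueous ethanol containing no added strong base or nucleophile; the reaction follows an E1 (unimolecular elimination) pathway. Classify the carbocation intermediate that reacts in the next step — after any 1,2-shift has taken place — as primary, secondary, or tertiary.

tertiary

Step 1: Ionisation: the C–Cl σ-bond cleaves heterolytically; both bonding electrons depart with Cl⁻, leaving a secondary carbocation at the α-carbon.
Step 2: A 1,2-hydride shift from the adjacent isopropyl carbon moves the positive charge from the secondary centre to an adjacent carbon, generating a more stable tertiary carbocation.
The cation rearranges from secondary to tertiary via a 1,2-hydride shift from the adjacent isopropyl carbon; the tertiary cation is what reacts next.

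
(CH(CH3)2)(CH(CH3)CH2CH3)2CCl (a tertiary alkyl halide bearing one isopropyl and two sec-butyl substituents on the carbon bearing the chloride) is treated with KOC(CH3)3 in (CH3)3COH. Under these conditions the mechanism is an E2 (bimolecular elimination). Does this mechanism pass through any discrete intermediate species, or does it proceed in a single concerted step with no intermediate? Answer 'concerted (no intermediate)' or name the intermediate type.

concerted (no intermediate)

Concerted anti-periplanar elimination: (CH3)3CO⁻ abstracts a β-H while Cl⁻ leaves, and the C–H electrons become the new C=C π bond — all in a single transition state.
All bond changes occur in one transition state; no discrete intermediate is formed.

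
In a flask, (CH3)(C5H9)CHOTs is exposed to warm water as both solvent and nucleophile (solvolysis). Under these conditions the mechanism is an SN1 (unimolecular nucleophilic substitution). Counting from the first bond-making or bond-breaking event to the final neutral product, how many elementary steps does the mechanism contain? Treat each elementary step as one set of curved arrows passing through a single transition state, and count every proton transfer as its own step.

Step 1: The C–O bond breaks with both electrons going to the tosylate; TsO⁻ leaves and a secondary carbocation remains.
Step 2: A hydride (H with its bonding pair) migrates from the adjacent cyclopentyl carbon to the cationic centre — a 1,2-hydride shift — upgrading the secondary cation to a tertiary one.
Step 3: H2O donates an oxygen lone pair into the empty p orbital of the cation, giving a protonated alcohol (an oxonium ion).
Step 4: A second solvent molecule removes the proton on oxygen, giving the neutral alcohol product.
Total: 4 elementary steps.

4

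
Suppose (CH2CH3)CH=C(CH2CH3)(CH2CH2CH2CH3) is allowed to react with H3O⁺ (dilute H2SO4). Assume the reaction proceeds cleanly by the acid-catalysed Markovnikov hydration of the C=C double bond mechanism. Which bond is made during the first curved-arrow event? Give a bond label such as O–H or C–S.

Step 1: The π electrons of the C=C bond attack a proton of H3O⁺; Markovnikov addition places the new C–H on the less-substituted alkene carbon, so the positive charge ends up on the more-substituted carbon — a tertiary carbocation. H2O is released.
The bond formed in this step is the C–H bond.

C–H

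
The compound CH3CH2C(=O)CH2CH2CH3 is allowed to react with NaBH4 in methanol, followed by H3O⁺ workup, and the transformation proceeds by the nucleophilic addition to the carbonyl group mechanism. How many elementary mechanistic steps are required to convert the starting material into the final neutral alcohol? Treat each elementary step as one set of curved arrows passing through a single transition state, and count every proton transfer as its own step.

Step 1: A lone pair / filled orbital on H⁻ (delivered from BH4⁻) attacks the electrophilic carbonyl carbon; the π(C=O) electrons shift onto oxygen, producing a tetrahedral alkoxide intermediate.
Step 2: On H3O⁺ workup the alkoxide oxygen is protonated, giving an alcohol.
Total: 2 elementary steps.

2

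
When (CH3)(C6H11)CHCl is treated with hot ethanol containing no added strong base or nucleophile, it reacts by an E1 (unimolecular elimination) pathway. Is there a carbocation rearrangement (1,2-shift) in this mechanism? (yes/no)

The first-formed carbocation is secondary.
The adjacent cyclohexyl carbon already bears 2 other carbon substituents and has a hydrogen to migrate; after a 1,2-hydride shift from that carbon the positive charge sits on a tertiary centre.
Tertiary is more stable than secondary, so the shift occurs.

yes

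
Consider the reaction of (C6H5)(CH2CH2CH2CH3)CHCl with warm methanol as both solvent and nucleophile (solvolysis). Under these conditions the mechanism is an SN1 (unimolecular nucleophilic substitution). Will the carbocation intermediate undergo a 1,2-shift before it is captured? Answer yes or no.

The first-formed carbocation is secondary.
No single 1,2-shift to an adjacent carbon would produce a more-substituted cation than the one already present, so no rearrangement occurs.

no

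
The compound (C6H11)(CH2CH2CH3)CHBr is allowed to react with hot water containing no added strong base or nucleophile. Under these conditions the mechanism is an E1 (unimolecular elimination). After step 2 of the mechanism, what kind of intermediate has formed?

tertiary carbocation

Step 1: The C–Br bond breaks with both electrons going to the bromide; Br⁻ leaves and a secondary carbocation remains.
Step 2: Carbocation rearrangement: a 1,2-hydride shift from the adjacent cyclohexyl carbon converts the initially-formed secondary cation into the more stable tertiary cation.
After step 2 the species present is a tertiary carbocation.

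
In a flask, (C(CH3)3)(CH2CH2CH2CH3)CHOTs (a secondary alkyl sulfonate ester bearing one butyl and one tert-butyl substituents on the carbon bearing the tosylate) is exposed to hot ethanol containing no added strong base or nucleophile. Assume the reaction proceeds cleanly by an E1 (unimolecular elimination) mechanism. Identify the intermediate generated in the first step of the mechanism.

secondary carbocation

Step 1: The C–O bond breaks with both electrons going to the tosylate; TsO⁻ leaves and a secondary carbocation remains.
After step 1 the species present is a secondary carbocation.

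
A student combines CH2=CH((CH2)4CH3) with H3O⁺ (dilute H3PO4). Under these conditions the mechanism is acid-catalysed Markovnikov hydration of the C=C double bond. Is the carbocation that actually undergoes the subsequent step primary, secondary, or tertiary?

Step 1: Protonation of the alkene by H3O⁺: the π bond acts as the nucleophile and picks up H⁺, giving the more stable (Markovnikov) secondary carbocation. H2O is released.
No single 1,2-shift to an adjacent carbon would give a more-substituted cation, so no rearrangement occurs.

secondary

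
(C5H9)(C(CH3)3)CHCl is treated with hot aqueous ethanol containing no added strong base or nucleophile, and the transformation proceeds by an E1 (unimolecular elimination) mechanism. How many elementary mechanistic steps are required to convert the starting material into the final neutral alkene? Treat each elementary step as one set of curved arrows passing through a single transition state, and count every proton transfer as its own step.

Step 1: Unassisted departure of Cl⁻ (taking the C–Cl bonding pair) generates a secondary carbocation.
Step 2: A hydride (H with its bonding pair) migrates from the adjacent cyclopentyl carbon to the cationic centre — a 1,2-hydride shift — upgrading the secondary cation to a tertiary one.
Step 3: A water (or ethanol) molecule (solvent) deprotonates a β-carbon; as the C–H bond breaks, those electrons form the new alkene π bond.
Total: 3 elementary steps.

3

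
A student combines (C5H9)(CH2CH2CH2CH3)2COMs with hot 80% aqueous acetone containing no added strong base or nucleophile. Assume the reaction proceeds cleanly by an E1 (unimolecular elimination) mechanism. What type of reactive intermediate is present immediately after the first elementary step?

tertiary carbocation

Step 1: Rate-determining heterolysis of the C–O bond gives MsO⁻ and a tertiary carbocation.
After step 1 the species present is a tertiary carbocation.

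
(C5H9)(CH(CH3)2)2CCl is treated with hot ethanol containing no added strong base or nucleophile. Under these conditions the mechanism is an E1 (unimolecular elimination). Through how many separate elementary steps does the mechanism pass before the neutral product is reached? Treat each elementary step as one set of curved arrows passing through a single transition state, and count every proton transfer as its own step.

Step 1: Rate-determining heterolysis of the C–Cl bond gives Cl⁻ and a tertiary carbocation.
(No 1,2-shift: no single shift to an adjacent carbon would give a more stable cation.)
Step 2: A weak base (an ethanol molecule from the solvent) removes a proton from a carbon adjacent to the cationic centre; the electrons of that C–H bond become the new π(C=C) bond, giving the alkene.
Total: 2 elementary steps.

2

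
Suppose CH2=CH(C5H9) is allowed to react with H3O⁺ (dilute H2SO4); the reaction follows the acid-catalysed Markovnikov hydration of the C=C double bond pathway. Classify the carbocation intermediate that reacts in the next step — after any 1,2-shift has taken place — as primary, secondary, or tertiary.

tertiary

Step 1: Protonation of the alkene by H3O⁺: the π bond acts as the nucleophile and picks up H⁺, giving the more stable (Markovnikov) secondary carbocation. H2O is released.
Step 2: A 1,2-hydride shift from the adjacent cyclopentyl carbon moves the positive charge from the secondary centre to an adjacent carbon, generating a more stable tertiary carbocation.
The cation rearranges from secondary to tertiary via a 1,2-hydride shift from the adjacent cyclopentyl carbon; the tertiary cation is what reacts next.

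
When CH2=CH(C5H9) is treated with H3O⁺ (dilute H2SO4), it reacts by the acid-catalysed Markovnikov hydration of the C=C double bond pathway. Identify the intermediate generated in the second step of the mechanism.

tertiary carbocation

Step 1: Electrophilic addition begins with the π(C=C) electrons forming a bond to the proton of H3O⁺. Following Markovnikov's rule, the resulting cation is secondary. H2O is released.
Step 2: A 1,2-hydride shift from the adjacent cyclopentyl carbon moves the positive charge from the secondary centre to an adjacent carbon, generating a more stable tertiary carbocation.
After step 2 the species present is a tertiary carbocation.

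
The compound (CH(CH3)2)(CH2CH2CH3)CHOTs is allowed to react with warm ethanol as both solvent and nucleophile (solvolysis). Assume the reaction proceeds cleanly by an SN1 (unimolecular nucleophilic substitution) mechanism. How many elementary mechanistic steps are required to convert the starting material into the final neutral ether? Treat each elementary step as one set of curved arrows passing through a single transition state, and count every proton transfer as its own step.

4

Step 1: Unassisted departure of TsO⁻ (taking the C–O bonding pair) generates a secondary carbocation.
Step 2: Carbocation rearrangement: a 1,2-hydride shift from the adjacent isopropyl carbon converts the initially-formed secondary cation into the more stable tertiary cation.
Step 3: CH3CH2OH donates an oxygen lone pair into the empty p orbital of the cation, giving a protonated ether (an oxonium ion).
Step 4: Deprotonation of the oxonium oxygen by solvent ethanol yields the neutral ether.
Total: 4 elementary steps.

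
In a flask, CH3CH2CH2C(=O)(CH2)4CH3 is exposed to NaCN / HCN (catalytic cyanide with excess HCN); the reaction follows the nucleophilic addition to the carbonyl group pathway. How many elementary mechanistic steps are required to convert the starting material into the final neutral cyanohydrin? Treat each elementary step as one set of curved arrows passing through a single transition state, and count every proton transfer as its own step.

Step 1: CN⁻ attacks the sp² carbonyl carbon; the C=O π bond breaks and the electrons end up as a lone pair on the alkoxide oxygen of the tetrahedral intermediate.
Step 2: The alkoxide oxygen removes a proton from HCN present in the mixture, giving a cyanohydrin and regenerating CN⁻.
Total: 2 elementary steps.

2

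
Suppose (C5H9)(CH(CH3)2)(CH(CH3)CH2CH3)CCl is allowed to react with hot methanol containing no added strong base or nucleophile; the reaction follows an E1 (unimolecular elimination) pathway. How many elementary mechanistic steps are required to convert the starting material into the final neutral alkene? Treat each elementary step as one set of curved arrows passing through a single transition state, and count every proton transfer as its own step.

Step 1: Ionisation: the C–Cl σ-bond cleaves heterolytically; both bonding electrons depart with Cl⁻, leaving a tertiary carbocation at the α-carbon.
(No 1,2-shift: no single shift to an adjacent carbon would give a more stable cation.)
Step 2: A weak base (a methanol molecule from the solvent) removes a proton from a carbon adjacent to the cationic centre; the electrons of that C–H bond become the new π(C=C) bond, giving the alkene.
Total: 2 elementary steps.

2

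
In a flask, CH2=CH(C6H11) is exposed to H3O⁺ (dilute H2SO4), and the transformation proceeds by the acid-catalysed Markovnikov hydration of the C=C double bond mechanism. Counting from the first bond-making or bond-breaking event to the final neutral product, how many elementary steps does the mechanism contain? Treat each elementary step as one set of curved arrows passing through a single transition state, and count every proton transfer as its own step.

4

Step 1: Protonation of the alkene by H3O⁺: the π bond acts as the nucleophile and picks up H⁺, giving the more stable (Markovnikov) secondary carbocation. H2O is released.
Step 2: A hydride (H with its bonding pair) migrates from the adjacent cyclohexyl carbon to the cationic centre — a 1,2-hydride shift — upgrading the secondary cation to a tertiary one.
Step 3: Nucleophilic capture of the cation by H2O produces the protonated alcohol (an oxonium ion).
Step 4: Deprotonation of the oxonium ion by a water molecule delivers the neutral alcohol and regenerates the acid catalyst.
Total: 4 elementary steps.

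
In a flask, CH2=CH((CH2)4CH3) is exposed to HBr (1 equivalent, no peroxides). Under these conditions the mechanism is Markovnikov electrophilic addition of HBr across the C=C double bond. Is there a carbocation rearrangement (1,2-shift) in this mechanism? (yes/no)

The first-formed carbocation is secondary.
No single 1,2-shift to an adjacent carbon would produce a more-substituted cation than the one already present, so no rearrangement occurs.

no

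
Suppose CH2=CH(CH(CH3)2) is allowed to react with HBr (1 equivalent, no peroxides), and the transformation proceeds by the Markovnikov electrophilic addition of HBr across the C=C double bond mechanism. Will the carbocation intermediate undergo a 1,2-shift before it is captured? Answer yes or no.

yes

The first-formed carbocation is secondary.
The adjacent isopropyl carbon already bears 2 other carbon substituents and has a hydrogen to migrate; after a 1,2-hydride shift from that carbon the positive charge sits on a tertiary centre.
Tertiary is more stable than secondary, so the shift occurs.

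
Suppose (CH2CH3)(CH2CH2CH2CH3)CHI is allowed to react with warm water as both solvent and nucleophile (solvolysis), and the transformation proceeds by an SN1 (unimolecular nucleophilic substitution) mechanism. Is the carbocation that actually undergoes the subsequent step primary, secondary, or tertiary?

secondary

Step 1: Rate-determining heterolysis of the C–I bond gives I⁻ and a secondary carbocation.
No single 1,2-shift to an adjacent carbon would give a more-substituted cation, so no rearrangement occurs.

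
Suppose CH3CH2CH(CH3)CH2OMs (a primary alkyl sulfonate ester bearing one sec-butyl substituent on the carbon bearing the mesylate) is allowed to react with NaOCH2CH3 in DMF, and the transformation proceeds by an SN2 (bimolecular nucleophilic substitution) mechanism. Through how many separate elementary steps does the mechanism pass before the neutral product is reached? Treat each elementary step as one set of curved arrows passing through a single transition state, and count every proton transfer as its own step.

1

Step 1: Backside attack by CH3CH2O⁻ on the carbon bearing the mesylate: the new C–O bond forms as the C–O bond breaks, with Walden inversion at carbon.
Total: 1 elementary step.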